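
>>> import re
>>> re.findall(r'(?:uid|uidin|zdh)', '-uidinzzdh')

['uid', 'zdh']

`|` is ordered: at each position the engine commits to the first alternative that works.
`findall` yields the raw match text (2 of them) because the pattern has no groups.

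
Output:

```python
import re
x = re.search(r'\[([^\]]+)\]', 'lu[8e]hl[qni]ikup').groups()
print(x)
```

The match spans [2:6] → '[8e]'.
Captured: group 1 = '8e'.

('8e',)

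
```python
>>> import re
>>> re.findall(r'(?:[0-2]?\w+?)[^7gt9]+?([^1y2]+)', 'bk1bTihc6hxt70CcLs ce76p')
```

['bTihc6hxt70CcLs ce76p']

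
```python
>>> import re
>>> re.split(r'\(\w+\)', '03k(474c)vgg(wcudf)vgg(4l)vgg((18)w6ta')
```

Matches to split on: at [3:9] → '(474c)'; at [12:19] → '(wcudf)'; at [22:26] → '(4l)'; at [30:34] → '(18)'.
Each match becomes a cut point; 5 segments remain.

['03k', 'vgg', 'vgg', 'vgg(', 'w6ta']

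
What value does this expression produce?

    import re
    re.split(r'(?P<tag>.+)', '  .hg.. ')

['', '  .hg.. ', '']

This matches one or more of any character (captured as 'tag').
Matches to split on: at [0:8] → '  .hg.. '.
Because the pattern has a capturing group, `split` also inserts each captured text between the pieces.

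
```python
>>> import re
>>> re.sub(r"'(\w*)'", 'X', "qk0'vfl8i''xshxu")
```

"qk0X'xshxu"

Matches: at [3:10] → "'vfl8i'".
Every occurrence is swapped for 'X'.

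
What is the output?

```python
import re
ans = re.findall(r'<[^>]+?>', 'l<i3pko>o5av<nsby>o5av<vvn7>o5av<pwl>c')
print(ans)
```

['<i3pko>', '<nsby>', '<vvn7>', '<pwl>']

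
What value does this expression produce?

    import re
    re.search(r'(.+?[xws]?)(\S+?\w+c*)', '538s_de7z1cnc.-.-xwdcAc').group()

'538s_de7z1cnc'

The pattern matches one or more of any character (lazy), then optionally one of [xws] (captured); then one or more of a non-whitespace character (lazy), then one or more of a word character, then zero or more of the literal 'c' (captured).
The `?` after the quantifier makes it lazy — it takes as little as possible before letting the rest of the pattern try.
`re.search` tries every starting position until one works.
The match spans [0:13] → '538s_de7z1cnc'.
Captured: group 1 = '5', group 2 = '38s_de7z1cnc'.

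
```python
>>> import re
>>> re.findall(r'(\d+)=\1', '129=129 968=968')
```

['129', '968']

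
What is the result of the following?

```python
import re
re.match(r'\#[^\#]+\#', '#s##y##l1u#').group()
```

`match` is anchored at position 0; if the pattern doesn't fit there, it returns None.
The match spans [0:3] → '#s#'.

'#s#'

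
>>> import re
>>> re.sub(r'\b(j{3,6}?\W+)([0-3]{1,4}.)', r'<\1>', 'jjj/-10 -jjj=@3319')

'<jjj/->-<jjj=@>'

The pattern matches a word boundary (`\b`, zero-width); then 3 to 6 of a literal 'j' (lazy), then one or more of a non-word character (captured); then 1 to 4 of a character in [0-3], then any character (captured).
The replacement refers to a captured group, so each match is rewritten using its own captured text.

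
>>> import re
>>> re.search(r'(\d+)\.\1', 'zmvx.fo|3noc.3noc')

The backreference `\1` re-matches whatever the first group consumed, character for character.
Here the pattern never matches, so the call returns None.

None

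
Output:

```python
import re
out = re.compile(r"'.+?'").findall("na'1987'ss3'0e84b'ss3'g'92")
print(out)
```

A non-greedy quantifier consumes as few characters as it can — just enough that the remainder of the pattern still matches from where it stops; whatever follows it matches normally.
No capturing groups, so `findall` returns the 3 full match strings.

["'1987'", "'0e84b'", "'g'"]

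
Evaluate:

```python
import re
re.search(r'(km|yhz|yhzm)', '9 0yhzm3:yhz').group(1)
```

'yhz'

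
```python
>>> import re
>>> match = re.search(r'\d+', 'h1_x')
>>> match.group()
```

'1'

The match spans [1:2] → '1'.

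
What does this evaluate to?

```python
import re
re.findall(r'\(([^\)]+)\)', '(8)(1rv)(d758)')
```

Because there's exactly one group, `findall` drops the full match and keeps group 1 from each hit.

['8', '1rv', 'd758']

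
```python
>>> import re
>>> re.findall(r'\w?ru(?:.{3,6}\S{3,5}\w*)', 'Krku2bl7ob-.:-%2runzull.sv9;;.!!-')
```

['2runzull.sv9;;']

This matches optionally a word character, then the literal 'ru'; then 3 to 6 of any character, then 3 to 5 of a non-whitespace character, then zero or more of a word character (non-capturing group).
With no groups in the pattern, `findall` gives back each whole match — 1 here.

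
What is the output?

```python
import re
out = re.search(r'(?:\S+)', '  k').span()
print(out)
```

This matches one or more of a non-whitespace character (non-capturing group).
Unlike `match`, `search` isn't anchored — it looks for the pattern anywhere in the string.
The match spans [2:3] → 'k'.

(2, 3)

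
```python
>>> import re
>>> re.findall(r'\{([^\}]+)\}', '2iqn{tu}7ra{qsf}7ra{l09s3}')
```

Walking the string: at [4:8] match '{tu}', group 1 = 'tu'; at [11:16] match '{qsf}', group 1 = 'qsf'; at [19:26] match '{l09s3}', group 1 = 'l09s3'.
`findall` collects group 1 from each match (3 total).

['tu', 'qsf', 'l09s3']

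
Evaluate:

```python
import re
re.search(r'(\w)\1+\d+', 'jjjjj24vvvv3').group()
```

The backreference `\1` re-matches whatever the first group consumed, character for character.
`re.search` scans for the first position where the pattern succeeds.
The match spans [0:7] → 'jjjjj24'.
Captured: group 1 = 'j'.

'jjjjj24'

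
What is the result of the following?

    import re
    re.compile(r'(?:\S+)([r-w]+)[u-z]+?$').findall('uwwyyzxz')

Pattern: one or more of a non-whitespace character (non-capturing group); then one or more of a character in [r-w] (captured); then one or more of a character in [u-z] (lazy); then anchored at the end.
Scanning left to right: at [0:8] match 'uwwyyzxz', group 1 = 'w'.
`findall` collects group 1 from the one match (1 total).

['w']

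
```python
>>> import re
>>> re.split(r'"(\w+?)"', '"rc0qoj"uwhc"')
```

['', 'rc0qoj', 'uwhc"']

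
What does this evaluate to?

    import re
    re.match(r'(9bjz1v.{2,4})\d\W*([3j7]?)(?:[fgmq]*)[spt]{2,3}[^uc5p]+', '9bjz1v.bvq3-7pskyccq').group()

With `match`, the pattern is implicitly anchored at the beginning.
The match spans [0:17] → '9bjz1v.bvq3-7psky'.

'9bjz1v.bvq3-7psky'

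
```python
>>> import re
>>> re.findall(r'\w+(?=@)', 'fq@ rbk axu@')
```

The positive lookaround only admits positions where the adjacent text matches; those characters stay outside the span.
Since nothing is captured, `findall` lists the 2 matched substrings directly.

['fq', 'axu']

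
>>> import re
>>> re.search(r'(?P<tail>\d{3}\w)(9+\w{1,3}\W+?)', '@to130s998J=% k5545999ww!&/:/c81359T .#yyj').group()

'130s998J='

The pattern matches exactly 3 of a digit, then a word character (captured as 'tail'); then one or more of the literal '9', then 1 to 3 of a word character, then one or more of a non-word character (lazy) (captured).
`search` walks the string left to right and returns the first match it finds.
The match spans [3:12] → '130s998J='.
Captured: group 1 = '130s', group 2 = '998J='.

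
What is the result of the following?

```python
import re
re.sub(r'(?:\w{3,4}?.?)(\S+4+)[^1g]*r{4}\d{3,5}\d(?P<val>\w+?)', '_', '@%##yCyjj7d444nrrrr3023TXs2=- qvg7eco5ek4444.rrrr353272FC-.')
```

The pattern matches 3 to 4 of a word character (lazy), then optionally any character (non-capturing group); then one or more of a non-whitespace character, then one or more of the literal '4' (captured); then zero or more of any character except [1g]; then exactly 4 of a literal 'r', then 3 to 5 of a digit, then a digit; then one or more of a word character (lazy) (captured as 'val').
Each match is replaced by '_'.

'@%##_Xs2=- _C-.'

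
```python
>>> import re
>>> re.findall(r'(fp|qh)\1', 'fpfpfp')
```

['fp']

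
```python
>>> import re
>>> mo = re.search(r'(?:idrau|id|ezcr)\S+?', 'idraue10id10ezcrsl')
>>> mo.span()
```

(0, 6)

Branches in `(...|...)` are attempted left-to-right; the first branch that allows the whole pattern to succeed is taken.
The match spans [0:6] → 'idraue'.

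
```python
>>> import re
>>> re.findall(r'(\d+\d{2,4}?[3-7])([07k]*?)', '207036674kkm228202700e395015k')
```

Pattern: one or more of a digit, then 2 to 4 of a digit (lazy), then a character in [3-7] (captured); then zero or more of one of [07k] (lazy) (captured).
`findall` packs the 2 group values into a tuple for every match.

[('207036674', ''), ('2282027', ''), ('395015', '')]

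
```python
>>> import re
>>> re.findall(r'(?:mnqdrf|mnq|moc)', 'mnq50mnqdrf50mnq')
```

['mnq', 'mnqdrf', 'mnq']

Alternation tries branches left to right and keeps the first one that lets the overall match succeed at that position.
`findall` yields the raw match text (3 of them) because the pattern has no groups.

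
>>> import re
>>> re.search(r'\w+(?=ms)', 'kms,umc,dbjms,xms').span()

(0, 1)

The `(?=…)`/`(?<=…)` assertion just peeks at neighbouring text; it doesn't advance the match position.
The match spans [0:1] → 'k'.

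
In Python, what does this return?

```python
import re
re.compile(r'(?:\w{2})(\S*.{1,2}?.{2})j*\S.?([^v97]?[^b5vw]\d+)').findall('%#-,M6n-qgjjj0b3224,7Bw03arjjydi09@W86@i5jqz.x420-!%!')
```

[('n-qgjjj0b3224,7Bw03arjjydi09@W86@i5jqz.x', '20')]

The pattern matches exactly 2 of a word character (non-capturing group); then zero or more of a non-whitespace character, then 1 to 2 of any character (lazy), then exactly 2 of any character (captured); then zero or more of the literal 'j', then a non-whitespace character, then optionally any character; then optionally any character except [v97], then any character except [b5vw], then one or more of a digit (captured).
Multiple groups make `findall` return tuples — one 2-tuple for the one match.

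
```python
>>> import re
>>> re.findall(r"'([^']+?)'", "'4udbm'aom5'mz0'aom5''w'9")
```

Scanning left to right: at [0:7] match "'4udbm'", group 1 = '4udbm'; at [11:16] match "'mz0'", group 1 = 'mz0'; at [21:24] match "'w'", group 1 = 'w'.
`findall` collects group 1 from each match (3 total).

['4udbm', 'mz0', 'w']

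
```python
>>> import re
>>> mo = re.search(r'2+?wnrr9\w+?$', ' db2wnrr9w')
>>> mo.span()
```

Pattern: one or more of the literal '2' (lazy), then the literal 'wn'; then the literal 'rr9', then one or more of a word character (lazy); then anchored at the end.
Unlike `match`, `search` isn't anchored — it looks for the pattern anywhere in the string.
The match spans [3:10] → '2wnrr9w'.

(3, 10)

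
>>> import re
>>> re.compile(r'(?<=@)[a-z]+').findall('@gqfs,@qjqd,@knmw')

['gqfs', 'qjqd', 'knmw']

Because the assertion is zero-width, the text it checks is not consumed and won't appear in the result.
With no groups in the pattern, `findall` gives back each whole match — 3 here.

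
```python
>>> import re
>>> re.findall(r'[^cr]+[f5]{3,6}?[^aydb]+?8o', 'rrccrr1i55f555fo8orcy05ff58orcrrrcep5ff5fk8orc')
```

['1i55f555fo8o', 'y05ff58orcrrrcep5ff5fk8o']

This matches one or more of any character except [cr]; then 3 to 6 of one of [f5] (lazy), then one or more of any character except [aydb] (lazy), then the literal '8o'.
`findall` yields the raw match text (2 of them) because the pattern has no groups.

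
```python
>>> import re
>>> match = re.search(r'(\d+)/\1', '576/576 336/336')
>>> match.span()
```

`\1` has to match the exact text group 1 already captured.
The match spans [0:7] → '576/576'.

(0, 7)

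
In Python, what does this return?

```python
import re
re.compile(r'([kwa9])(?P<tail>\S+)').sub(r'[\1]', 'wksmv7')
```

'[w]'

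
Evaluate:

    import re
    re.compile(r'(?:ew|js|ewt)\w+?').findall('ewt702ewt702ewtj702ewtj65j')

['ewt', 'ewt', 'ewt', 'ewt']

The regex engine tests alternatives in the order written; an earlier branch that matches wins even if a later one would match more.
Scanning left to right: at [0:3] → 'ewt'; at [6:9] → 'ewt'; at [12:15] → 'ewt'; at [19:22] → 'ewt'.
No capturing groups, so `findall` returns the 4 full match strings.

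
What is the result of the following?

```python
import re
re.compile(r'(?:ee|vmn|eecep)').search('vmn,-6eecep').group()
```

'vmn'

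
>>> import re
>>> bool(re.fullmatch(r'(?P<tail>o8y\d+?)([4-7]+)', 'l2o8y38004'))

False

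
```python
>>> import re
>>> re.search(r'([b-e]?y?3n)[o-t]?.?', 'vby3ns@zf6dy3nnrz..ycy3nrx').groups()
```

('by3n',)

This matches optionally a character in [b-e], then optionally the literal 'y', then the literal '3n' (captured); then optionally a character in [o-t], then optionally any character.
`re.search` scans for the first position where the pattern succeeds.
The match spans [1:7] → 'by3ns@'.
Captured: group 1 = 'by3n'.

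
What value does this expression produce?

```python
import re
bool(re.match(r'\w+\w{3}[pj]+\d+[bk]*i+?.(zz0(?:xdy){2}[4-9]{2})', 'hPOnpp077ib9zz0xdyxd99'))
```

False

`match` is anchored at position 0; if the pattern doesn't fit there, it returns None.
Here the pattern fails at index 0, so the call returns None, and `bool(None)` is False.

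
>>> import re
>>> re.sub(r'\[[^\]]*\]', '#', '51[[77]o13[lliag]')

Matches: at [2:7] → '[[77]'; at [10:17] → '[lliag]'.
Each match is replaced by '#'.

'51#o13#'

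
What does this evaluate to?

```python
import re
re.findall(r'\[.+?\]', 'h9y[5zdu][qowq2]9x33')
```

['[5zdu]', '[qowq2]']

Lazy quantifiers expand one character at a time until the remainder of the pattern can match.
No capturing groups, so `findall` returns the 2 full match strings.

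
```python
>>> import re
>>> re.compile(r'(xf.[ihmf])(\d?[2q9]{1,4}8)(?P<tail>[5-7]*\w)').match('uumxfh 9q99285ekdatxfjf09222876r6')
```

None

The pattern matches the literal 'xf', then any character, then one of [ihmf] (captured); then optionally a digit, then 1 to 4 of one of [2q9], then a literal '8' (captured); then zero or more of a character in [5-7], then a word character (captured as 'tail').
`re.match` only tries the pattern at the start of the string.
Here the string doesn't start with a match, so the call returns None.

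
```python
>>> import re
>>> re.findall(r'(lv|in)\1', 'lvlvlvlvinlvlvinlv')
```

['lv', 'lv', 'lv']

The backreference `\1` re-matches whatever the first group consumed, character for character.
Because there's exactly one group, `findall` drops the full match and keeps group 1 from each hit.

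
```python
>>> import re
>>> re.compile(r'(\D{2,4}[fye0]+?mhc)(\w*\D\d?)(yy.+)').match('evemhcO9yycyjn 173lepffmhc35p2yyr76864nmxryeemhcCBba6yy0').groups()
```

('evemhc', 'O9', 'yycyjn 173lepffmhc35p2yyr76864nmxryeemhcCBba6yy0')

The pattern matches 2 to 4 of a non-digit, then one or more of one of [fye0] (lazy), then the literal 'mhc' (captured); then zero or more of a word character, then a non-digit, then optionally a digit (captured); then the literal 'yy', then one or more of any character (captured).
`match` is anchored at position 0; if the pattern doesn't fit there, it returns None.
The match spans [0:56] → 'evemhcO9yycyjn 173lepffmhc35p2yyr76864nmxryeemhcCBba6yy0'.
Captured: group 1 = 'evemhc', group 2 = 'O9', group 3 = 'yycyjn 173lepffmhc35p2yyr76864nmxryeemhcCBba6yy0'.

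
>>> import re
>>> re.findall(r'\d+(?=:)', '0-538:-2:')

The lookaround is zero-width — it requires the adjacent text to match without consuming it, so the asserted text isn't part of the match.
With no groups in the pattern, `findall` gives back each whole match — 2 here.

['538', '2']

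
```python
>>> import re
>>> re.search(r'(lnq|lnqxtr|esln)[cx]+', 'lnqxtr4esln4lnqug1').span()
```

(0, 4)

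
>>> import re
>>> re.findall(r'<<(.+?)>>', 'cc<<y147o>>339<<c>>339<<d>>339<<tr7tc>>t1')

['y147o', 'c', 'd', 'tr7tc']

A non-greedy quantifier consumes as few characters as it can — just enough that the remainder of the pattern still matches from where it stops; whatever follows it matches normally.
Walking the string: at [2:11] match '<<y147o>>', group 1 = 'y147o'; at [14:19] match '<<c>>', group 1 = 'c'; at [22:27] match '<<d>>', group 1 = 'd'; at [30:39] match '<<tr7tc>>', group 1 = 'tr7tc'.
`findall` collects group 1 from each match (4 total).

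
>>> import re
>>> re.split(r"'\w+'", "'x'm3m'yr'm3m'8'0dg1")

Matches to split on: at [0:3] → "'x'"; at [6:10] → "'yr'"; at [13:16] → "'8'".
Each match becomes a cut point; 4 segments remain.

['', 'm3m', 'm3m', '0dg1']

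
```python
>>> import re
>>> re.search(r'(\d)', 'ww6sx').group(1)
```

This matches a digit (captured).
`search` walks the string left to right and returns the first match it finds.
The match spans [2:3] → '6'.
Captured: group 1 = '6'.

'6'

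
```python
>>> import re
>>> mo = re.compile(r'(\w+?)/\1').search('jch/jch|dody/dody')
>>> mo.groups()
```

('jch',)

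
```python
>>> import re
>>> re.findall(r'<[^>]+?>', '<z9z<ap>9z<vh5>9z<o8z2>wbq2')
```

`findall` yields the raw match text (3 of them) because the pattern has no groups.

['<z9z<ap>', '<vh5>', '<o8z2>']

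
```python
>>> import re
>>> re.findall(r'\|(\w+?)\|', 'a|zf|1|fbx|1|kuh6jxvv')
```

['zf', 'fbx']

Matches: at [1:5] match '|zf|', group 1 = 'zf'; at [6:11] match '|fbx|', group 1 = 'fbx'.
One capturing group, so `findall` returns just the captured substring from each match — 2 in all.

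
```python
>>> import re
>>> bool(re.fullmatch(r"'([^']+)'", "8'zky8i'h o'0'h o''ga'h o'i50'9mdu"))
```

False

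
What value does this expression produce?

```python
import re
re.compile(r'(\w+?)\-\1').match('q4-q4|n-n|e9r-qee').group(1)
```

'q4'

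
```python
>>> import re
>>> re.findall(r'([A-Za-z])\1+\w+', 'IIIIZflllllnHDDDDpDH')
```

['I']

The backreference `\1` re-matches whatever the first group consumed, character for character.
One capturing group, so `findall` returns just the captured substring from the one match — 1 in all.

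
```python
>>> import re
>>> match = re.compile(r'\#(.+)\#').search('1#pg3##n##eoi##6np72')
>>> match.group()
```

`re.search` tries every starting position until one works.
The match spans [1:15] → '#pg3##n##eoi##'.
Captured: group 1 = 'pg3##n##eoi#'.

'#pg3##n##eoi##'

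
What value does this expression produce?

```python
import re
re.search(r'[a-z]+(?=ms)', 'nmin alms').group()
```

'al'

Because the assertion is zero-width, the text it checks is not consumed and won't appear in the result.
The match spans [5:7] → 'al'.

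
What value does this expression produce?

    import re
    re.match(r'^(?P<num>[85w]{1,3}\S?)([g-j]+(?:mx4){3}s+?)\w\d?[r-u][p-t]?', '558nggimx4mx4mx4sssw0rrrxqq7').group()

'558nggimx4mx4mx4sss'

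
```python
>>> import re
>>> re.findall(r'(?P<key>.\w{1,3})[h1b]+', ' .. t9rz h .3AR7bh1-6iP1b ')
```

['3AR7', '-6iP']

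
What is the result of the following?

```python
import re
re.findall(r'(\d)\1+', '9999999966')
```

`\1` has to match the exact text group 1 already captured.
Walking the string: at [0:8] match '99999999', group 1 = '9'; at [8:10] match '66', group 1 = '6'.
One capturing group, so `findall` returns just the captured substring from each match — 2 in all.

['9', '6']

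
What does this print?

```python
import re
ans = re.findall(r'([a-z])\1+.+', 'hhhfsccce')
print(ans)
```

['h']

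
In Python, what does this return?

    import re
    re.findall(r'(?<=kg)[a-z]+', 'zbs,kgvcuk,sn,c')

['vcuk']

The lookaround is zero-width — it requires the adjacent text to match without consuming it, so the asserted text isn't part of the match.
Scanning left to right: at [6:10] → 'vcuk'.
`findall` yields the raw match text (1 of them) because the pattern has no groups.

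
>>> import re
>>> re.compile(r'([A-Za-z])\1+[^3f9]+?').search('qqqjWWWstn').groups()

('q',)

The match spans [0:4] → 'qqqj'.
Captured: group 1 = 'q'.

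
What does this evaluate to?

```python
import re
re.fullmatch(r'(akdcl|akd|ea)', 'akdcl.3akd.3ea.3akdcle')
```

`re.fullmatch` is like wrapping the pattern in `^…$` (in single-line mode).
Here there's no way to consume every character, so the call returns None.

None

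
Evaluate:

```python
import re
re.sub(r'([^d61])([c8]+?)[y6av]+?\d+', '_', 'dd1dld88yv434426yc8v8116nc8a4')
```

This matches any character except [d61] (captured); then one or more of one of [c8] (lazy) (captured); then one or more of one of [y6av] (lazy); then one or more of a digit.
Matches: at [6:16] → '88yv434426'; at [16:24] → 'yc8v8116'; at [24:29] → 'nc8a4'.
Each match is replaced by '_'.

'dd1dld___'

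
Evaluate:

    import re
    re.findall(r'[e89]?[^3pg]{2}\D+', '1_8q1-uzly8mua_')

Pattern: optionally one of [e89]; then exactly 2 of any character except [3pg], then one or more of a non-digit.
Matches: at [1:4] → '_8q'; at [4:10] → '1-uzly'; at [10:15] → '8mua_'.
With no groups in the pattern, `findall` gives back each whole match — 3 here.

['_8q', '1-uzly', '8mua_']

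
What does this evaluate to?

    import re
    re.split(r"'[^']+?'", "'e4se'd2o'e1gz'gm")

Matches to split on: at [0:6] → "'e4se'"; at [9:15] → "'e1gz'".
`split` removes every match and returns the 3 fragments in between.

['', 'd2o', 'gm']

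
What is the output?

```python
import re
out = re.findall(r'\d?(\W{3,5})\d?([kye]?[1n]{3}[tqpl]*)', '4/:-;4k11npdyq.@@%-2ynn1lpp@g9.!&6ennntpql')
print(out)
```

[('/:-;', 'k11np'), ('.@@%-', 'ynn1lpp'), ('.!&', 'ennntpql')]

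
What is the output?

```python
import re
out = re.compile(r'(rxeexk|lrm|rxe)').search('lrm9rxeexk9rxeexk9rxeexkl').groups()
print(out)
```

('lrm',)

`search` walks the string left to right and returns the first match it finds.
The match spans [0:3] → 'lrm'.
Captured: group 1 = 'lrm'.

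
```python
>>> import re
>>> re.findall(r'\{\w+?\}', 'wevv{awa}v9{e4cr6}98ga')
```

Scanning left to right: at [4:9] → '{awa}'; at [11:18] → '{e4cr6}'.
`findall` yields the raw match text (2 of them) because the pattern has no groups.

['{awa}', '{e4cr6}']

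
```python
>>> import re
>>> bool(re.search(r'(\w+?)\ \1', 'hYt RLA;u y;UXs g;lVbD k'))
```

A backreference is literal: `\1` must see the identical characters the first group matched.
Here the pattern never matches, so the call returns None, and `bool(None)` is False.

False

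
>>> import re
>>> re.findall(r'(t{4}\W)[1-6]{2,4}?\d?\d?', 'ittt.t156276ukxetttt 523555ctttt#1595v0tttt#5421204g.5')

['tttt ', 'tttt#', 'tttt#']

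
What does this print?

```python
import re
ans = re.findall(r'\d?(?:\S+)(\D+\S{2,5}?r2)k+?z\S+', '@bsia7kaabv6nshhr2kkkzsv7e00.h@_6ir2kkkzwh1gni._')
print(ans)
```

Pattern: optionally a digit; then one or more of a non-whitespace character (non-capturing group); then one or more of a non-digit, then 2 to 5 of a non-whitespace character (lazy), then the literal 'r2' (captured); then one or more of the literal 'k' (lazy), then the literal 'z', then one or more of a non-whitespace character.
`findall` collects group 1 from the one match (1 total).

['_6ir2']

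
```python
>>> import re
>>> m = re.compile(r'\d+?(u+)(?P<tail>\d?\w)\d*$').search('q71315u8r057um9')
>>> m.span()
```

(9, 15)

The pattern matches one or more of a digit (lazy); then one or more of a literal 'u' (captured); then optionally a digit, then a word character (captured as 'tail'); then zero or more of a digit; then anchored at the end.
`search` walks the string left to right and returns the first match it finds.
The match spans [9:15] → '057um9'.
Captured: group 1 = 'u', group 2 = 'm'.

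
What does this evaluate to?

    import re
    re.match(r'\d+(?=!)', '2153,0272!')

None

Lookahead/lookbehind check context without consuming it, so the matched span excludes the asserted characters.
`match` is anchored at position 0; if the pattern doesn't fit there, it returns None.
Here the string doesn't start with a match, so the call returns None.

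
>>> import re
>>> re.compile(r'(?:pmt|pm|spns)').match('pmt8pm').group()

The regex engine tests alternatives in the order written; an earlier branch that matches wins even if a later one would match more.
`match` is anchored at position 0; if the pattern doesn't fit there, it returns None.
The match spans [0:3] → 'pmt'.

'pmt'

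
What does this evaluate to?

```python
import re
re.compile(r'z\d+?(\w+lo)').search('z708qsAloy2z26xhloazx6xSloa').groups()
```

The match spans [0:26] → 'z708qsAloy2z26xhloazx6xSlo'.
Captured: group 1 = '08qsAloy2z26xhloazx6xSlo'.

('08qsAloy2z26xhloazx6xSlo',)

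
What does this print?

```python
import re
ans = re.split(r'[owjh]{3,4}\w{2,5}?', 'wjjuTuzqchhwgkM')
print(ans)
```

A non-greedy quantifier consumes as few characters as it can — just enough that the remainder of the pattern still matches from where it stops; whatever follows it matches normally.
Splitting on the pattern gives 3 pieces.

['', 'uzqc', 'M']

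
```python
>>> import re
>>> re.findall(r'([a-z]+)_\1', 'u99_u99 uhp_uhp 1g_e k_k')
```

`\1` is not a pattern — it's the concrete string captured by group 1, re-applied verbatim.
Matches: at [8:15] match 'uhp_uhp', group 1 = 'uhp'; at [21:24] match 'k_k', group 1 = 'k'.
One capturing group, so `findall` returns just the captured substring from each match — 2 in all.

['uhp', 'k']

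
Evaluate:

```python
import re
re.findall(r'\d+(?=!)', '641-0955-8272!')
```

['8272']

The `(?=…)`/`(?<=…)` assertion just peeks at neighbouring text; it doesn't advance the match position.
Scanning left to right: at [9:13] → '8272'.
`findall` yields the raw match text (1 of them) because the pattern has no groups.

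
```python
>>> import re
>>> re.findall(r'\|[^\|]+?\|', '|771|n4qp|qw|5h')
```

`findall` yields the raw match text (2 of them) because the pattern has no groups.

['|771|', '|qw|']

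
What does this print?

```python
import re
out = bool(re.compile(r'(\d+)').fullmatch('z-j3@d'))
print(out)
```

False

`re.fullmatch` requires the pattern to consume the entire string.
Here the pattern can't cover the whole string, so the call returns None, and `bool(None)` is False.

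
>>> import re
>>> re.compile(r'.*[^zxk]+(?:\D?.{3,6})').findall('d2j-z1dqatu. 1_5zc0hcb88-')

['d2j-z1dqatu. 1_5zc0hcb88-']

Pattern: zero or more of any character, then one or more of any character except [zxk]; then optionally a non-digit, then 3 to 6 of any character (non-capturing group).
Since nothing is captured, `findall` lists the 1 matched substring directly.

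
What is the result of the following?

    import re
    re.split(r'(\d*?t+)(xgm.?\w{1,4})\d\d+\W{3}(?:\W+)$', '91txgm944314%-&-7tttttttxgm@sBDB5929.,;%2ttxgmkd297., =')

['91txgm944314%-&-7tttttttxgm@sBDB5929.,;%', '2tt', 'xgmkd2', '']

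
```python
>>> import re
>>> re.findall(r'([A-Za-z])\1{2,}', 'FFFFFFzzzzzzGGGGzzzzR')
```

['F', 'z', 'G', 'z']

`\1` is not a pattern — it's the concrete string captured by group 1, re-applied verbatim.
With a single group, `findall` returns only what that group captured — 4 items.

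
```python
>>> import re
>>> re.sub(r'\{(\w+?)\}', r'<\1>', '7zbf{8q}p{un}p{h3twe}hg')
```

'7zbf<8q>p<un>p<h3twe>hg'

`\1` in the replacement pulls in group 1's text for each match.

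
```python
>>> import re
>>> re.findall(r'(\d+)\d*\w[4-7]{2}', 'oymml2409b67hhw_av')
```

['2409']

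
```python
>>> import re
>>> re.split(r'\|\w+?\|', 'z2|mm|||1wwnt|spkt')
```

['z2', '|', 'spkt']

Matches to split on: at [2:6] → '|mm|'; at [7:14] → '|1wwnt|'.
`split` removes every match and returns the 3 fragments in between.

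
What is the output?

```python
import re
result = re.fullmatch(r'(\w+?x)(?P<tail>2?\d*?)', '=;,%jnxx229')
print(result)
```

`re.fullmatch` is like wrapping the pattern in `^…$` (in single-line mode).
Here there's no way to consume every character, so the call returns None.

None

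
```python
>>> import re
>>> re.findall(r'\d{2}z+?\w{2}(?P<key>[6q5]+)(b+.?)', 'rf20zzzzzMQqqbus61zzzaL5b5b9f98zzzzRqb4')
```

[('qq', 'bu'), ('5', 'b5'), ('q', 'b4')]

This matches exactly 2 of a digit, then one or more of the literal 'z' (lazy), then exactly 2 of a word character; then one or more of one of [6q5] (captured as 'key'); then one or more of a literal 'b', then optionally any character (captured).
2 groups means each result is a tuple of 2 captured strings — 3 here.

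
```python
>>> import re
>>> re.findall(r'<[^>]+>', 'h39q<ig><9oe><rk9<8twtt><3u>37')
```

`findall` yields the raw match text (4 of them) because the pattern has no groups.

['<ig>', '<9oe>', '<rk9<8twtt>', '<3u>']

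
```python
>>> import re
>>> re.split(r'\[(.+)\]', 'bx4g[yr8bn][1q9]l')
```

['bx4g', 'yr8bn][1q9', 'l']

Matches to split on: at [4:16] → '[yr8bn][1q9]'.
The group in the pattern means `split` returns the separators' captures alongside the pieces.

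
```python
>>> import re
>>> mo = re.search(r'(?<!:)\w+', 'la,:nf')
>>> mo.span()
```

`(?!…)`/`(?<!…)` only lets a position through if the neighbouring text does NOT match; no characters are consumed.
The match spans [0:2] → 'la'.

(0, 2)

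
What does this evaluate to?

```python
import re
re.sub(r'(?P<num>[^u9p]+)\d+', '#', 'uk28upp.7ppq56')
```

'u#upp#pp#'

Pattern: one or more of any character except [u9p] (captured as 'num'); then one or more of a digit.
Matches: at [1:4] → 'k28'; at [7:9] → '.7'; at [11:14] → 'q56'.
Each match is replaced by '#'.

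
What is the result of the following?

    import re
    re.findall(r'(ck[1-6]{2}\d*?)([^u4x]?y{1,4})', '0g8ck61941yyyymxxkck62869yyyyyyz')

[('ck6194', '1yyyy'), ('ck6286', '9yyyy')]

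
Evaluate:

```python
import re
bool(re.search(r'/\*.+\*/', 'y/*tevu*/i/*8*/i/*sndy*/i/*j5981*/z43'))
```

The match spans [1:34] → '/*tevu*/i/*8*/i/*sndy*/i/*j5981*/'.

True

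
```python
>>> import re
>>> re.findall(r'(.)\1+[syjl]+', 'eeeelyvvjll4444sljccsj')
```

After group 1 captures some text, `\1` only succeeds where that same text appears again.
Matches: at [0:6] match 'eeeely', group 1 = 'e'; at [6:11] match 'vvjll', group 1 = 'v'; at [11:18] match '4444slj', group 1 = '4'; at [18:22] match 'ccsj', group 1 = 'c'.
Because there's exactly one group, `findall` drops the full match and keeps group 1 from each hit.

['e', 'v', '4', 'c']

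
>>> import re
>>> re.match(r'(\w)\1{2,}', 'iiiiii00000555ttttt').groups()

('i',)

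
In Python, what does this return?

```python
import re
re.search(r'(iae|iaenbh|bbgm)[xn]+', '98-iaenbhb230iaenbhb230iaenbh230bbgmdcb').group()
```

'iaen'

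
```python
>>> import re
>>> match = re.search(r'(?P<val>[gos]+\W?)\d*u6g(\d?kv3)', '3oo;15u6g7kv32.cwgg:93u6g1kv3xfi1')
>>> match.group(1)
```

'oo;'

The pattern matches one or more of one of [gos], then optionally a non-word character (captured as 'val'); then zero or more of a digit, then the literal 'u6g'; then optionally a digit, then the literal 'kv3' (captured).
Unlike `match`, `search` isn't anchored — it looks for the pattern anywhere in the string.
The match spans [1:13] → 'oo;15u6g7kv3'.
Captured: group 1 = 'oo;', group 2 = '7kv3'.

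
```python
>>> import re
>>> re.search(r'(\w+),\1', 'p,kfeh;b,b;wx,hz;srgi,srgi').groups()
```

('b',)

The match spans [7:10] → 'b,b'.
Captured: group 1 = 'b'.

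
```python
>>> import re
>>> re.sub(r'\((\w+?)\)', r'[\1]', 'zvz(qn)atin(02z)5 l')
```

`\1` in the replacement pulls in group 1's text for each match.

'zvz[qn]atin[02z]5 l'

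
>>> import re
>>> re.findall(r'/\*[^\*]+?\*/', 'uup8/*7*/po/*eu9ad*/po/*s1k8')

['/*7*/', '/*eu9ad*/']

Matches: at [4:9] → '/*7*/'; at [11:20] → '/*eu9ad*/'.
Since nothing is captured, `findall` lists the 2 matched substrings directly.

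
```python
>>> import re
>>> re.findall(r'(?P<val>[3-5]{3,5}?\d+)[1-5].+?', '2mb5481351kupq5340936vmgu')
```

['53409']

This matches 3 to 5 of a character in [3-5] (lazy), then one or more of a digit (captured as 'val'); then a character in [1-5], then one or more of any character (lazy).
Walking the string: at [14:21] match '5340936', group 1 = '53409'.
With a single group, `findall` returns only what that group captured — 1 item.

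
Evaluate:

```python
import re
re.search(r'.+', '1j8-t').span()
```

(0, 5)

This matches one or more of any character.
The match spans [0:5] → '1j8-t'.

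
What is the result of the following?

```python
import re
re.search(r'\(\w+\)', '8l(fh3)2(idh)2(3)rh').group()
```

The match spans [2:7] → '(fh3)'.

'(fh3)'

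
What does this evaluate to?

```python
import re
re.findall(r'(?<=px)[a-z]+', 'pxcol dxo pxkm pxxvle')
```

The positive lookaround only admits positions where the adjacent text matches; those characters stay outside the span.
Matches: at [2:5] → 'col'; at [12:14] → 'km'; at [17:21] → 'xvle'.
No capturing groups, so `findall` returns the 3 full match strings.

['col', 'km', 'xvle']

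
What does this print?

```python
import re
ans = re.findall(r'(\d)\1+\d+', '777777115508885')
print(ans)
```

['7']

The backreference `\1` re-matches whatever the first group consumed, character for character.
Because there's exactly one group, `findall` drops the full match and keeps group 1 from the one hit.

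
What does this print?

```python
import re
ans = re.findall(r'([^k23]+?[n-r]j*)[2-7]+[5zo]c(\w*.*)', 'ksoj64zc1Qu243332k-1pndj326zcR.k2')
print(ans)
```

The pattern matches one or more of any character except [k23] (lazy), then a character in [n-r], then zero or more of a literal 'j' (captured); then one or more of a character in [2-7], then one of [5zo], then a literal 'c'; then zero or more of a word character, then zero or more of any character (captured).
Walking the string: at [1:33] match 'soj64zc1Qu243332k-1pndj326zcR.k2', groups = ('soj', '1Qu243332k-1pndj326zcR.k2').
Multiple groups make `findall` return tuples — one 2-tuple for the one match.

[('soj', '1Qu243332k-1pndj326zcR.k2')]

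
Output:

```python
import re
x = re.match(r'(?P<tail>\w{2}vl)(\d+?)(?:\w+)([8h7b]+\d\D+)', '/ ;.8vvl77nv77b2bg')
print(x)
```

`match` is anchored at position 0; if the pattern doesn't fit there, it returns None.
Here position 0 doesn't satisfy it, so the call returns None.

None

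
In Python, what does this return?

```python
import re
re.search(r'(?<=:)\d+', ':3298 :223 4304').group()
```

The `(?=…)`/`(?<=…)` assertion just peeks at neighbouring text; it doesn't advance the match position.
Unlike `match`, `search` isn't anchored — it looks for the pattern anywhere in the string.
The match spans [1:5] → '3298'.

'3298'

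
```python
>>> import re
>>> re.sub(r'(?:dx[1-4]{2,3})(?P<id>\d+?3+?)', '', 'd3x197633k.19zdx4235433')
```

'd3x197633k.19z3'

Pattern: the literal 'dx', then 2 to 3 of a character in [1-4] (non-capturing group); then one or more of a digit (lazy), then one or more of the literal '3' (lazy) (captured as 'id').
Matches: at [14:22] → 'dx423543'.
`sub` substitutes '' at each match site.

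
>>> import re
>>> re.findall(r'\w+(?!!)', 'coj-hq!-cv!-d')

A negative assertion filters positions out without eating any characters.
Scanning left to right: at [0:3] → 'coj'; at [4:5] → 'h'; at [8:9] → 'c'; at [12:13] → 'd'.
Since nothing is captured, `findall` lists the 4 matched substrings directly.

['coj', 'h', 'c', 'd']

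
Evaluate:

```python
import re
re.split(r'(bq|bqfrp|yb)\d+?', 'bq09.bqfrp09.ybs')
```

['', 'bq', '9.', 'bqfrp', '9.ybs']

The group in the pattern means `split` returns the separators' captures alongside the pieces.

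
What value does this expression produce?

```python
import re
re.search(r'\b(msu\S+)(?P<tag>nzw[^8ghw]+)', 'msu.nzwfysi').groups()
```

('msu.', 'nzwfysi')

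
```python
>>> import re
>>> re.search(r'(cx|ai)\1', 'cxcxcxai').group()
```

`\1` has to match the exact text group 1 already captured.
The match spans [0:4] → 'cxcx'.

'cxcx'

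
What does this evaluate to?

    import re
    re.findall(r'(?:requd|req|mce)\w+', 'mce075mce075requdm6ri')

Since nothing is captured, `findall` lists the 1 matched substring directly.

['mce075mce075requdm6ri']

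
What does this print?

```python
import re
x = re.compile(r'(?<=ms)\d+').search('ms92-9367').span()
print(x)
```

The lookaround is zero-width — it requires the adjacent text to match without consuming it, so the asserted text isn't part of the match.
`re.search` tries every starting position until one works.
The match spans [2:4] → '92'.

(2, 4)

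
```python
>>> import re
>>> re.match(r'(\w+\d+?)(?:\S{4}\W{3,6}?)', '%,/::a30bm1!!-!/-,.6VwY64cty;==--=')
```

None

This matches one or more of a word character, then one or more of a digit (lazy) (captured); then exactly 4 of a non-whitespace character, then 3 to 6 of a non-word character (lazy) (non-capturing group).
`re.match` only tries the pattern at the start of the string.
Here the pattern fails at index 0, so the call returns None.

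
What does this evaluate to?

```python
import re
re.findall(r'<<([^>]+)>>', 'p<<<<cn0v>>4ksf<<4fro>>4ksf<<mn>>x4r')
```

`findall` collects group 1 from each match (3 total).

['<<cn0v', '4fro', 'mn']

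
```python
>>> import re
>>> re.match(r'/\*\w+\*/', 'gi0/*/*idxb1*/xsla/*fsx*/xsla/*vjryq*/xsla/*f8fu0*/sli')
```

`match` is anchored at position 0; if the pattern doesn't fit there, it returns None.
Here the string doesn't start with a match, so the call returns None.

None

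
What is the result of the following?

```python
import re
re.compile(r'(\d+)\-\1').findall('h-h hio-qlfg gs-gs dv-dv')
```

`\1` is not a pattern — it's the concrete string captured by group 1, re-applied verbatim.
`findall` collects group 1 from each match (0 total).
Nothing in the string satisfies the pattern, so the list is empty.

[]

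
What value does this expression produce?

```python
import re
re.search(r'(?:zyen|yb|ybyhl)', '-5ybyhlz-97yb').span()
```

(2, 4)

Alternation isn't longest-match — the leftmost alternative that fits at this position is chosen.
`search` walks the string left to right and returns the first match it finds.
The match spans [2:4] → 'yb'.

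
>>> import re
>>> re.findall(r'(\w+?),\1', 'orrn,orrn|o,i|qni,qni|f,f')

['orrn', 'qni', 'f']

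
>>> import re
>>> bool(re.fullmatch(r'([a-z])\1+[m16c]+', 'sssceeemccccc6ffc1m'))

For `fullmatch`, every character of the input must be accounted for by the pattern.
Here the pattern can't cover the whole string, so the call returns None, and `bool(None)` is False.

False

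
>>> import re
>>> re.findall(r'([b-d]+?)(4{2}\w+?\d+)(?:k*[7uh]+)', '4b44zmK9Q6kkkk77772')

[('b', '44zmK9Q6')]

`findall` packs the 2 group values into a tuple for every match.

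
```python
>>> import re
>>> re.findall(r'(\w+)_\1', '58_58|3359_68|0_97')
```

['58']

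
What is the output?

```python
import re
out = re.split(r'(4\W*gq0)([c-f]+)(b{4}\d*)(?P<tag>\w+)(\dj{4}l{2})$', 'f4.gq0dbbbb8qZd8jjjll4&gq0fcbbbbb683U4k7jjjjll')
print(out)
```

['f4.gq0dbbbb8qZd8jjjll', '4&gq0', 'fc', 'bbbb', 'b683U4k', '7jjjjll', '']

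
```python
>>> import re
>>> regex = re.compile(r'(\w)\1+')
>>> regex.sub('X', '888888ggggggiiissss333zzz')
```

The backreference `\1` re-matches whatever the first group consumed, character for character.
Matches: at [0:6] → '888888'; at [6:12] → 'gggggg'; at [12:15] → 'iii'; at [15:19] → 'ssss'; at [19:22] → '333'; ….
Every occurrence is swapped for 'X'.

'XXXXXX'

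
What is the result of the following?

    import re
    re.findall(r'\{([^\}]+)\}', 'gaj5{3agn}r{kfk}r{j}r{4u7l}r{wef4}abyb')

['3agn', 'kfk', 'j', '4u7l', 'wef4']

Scanning left to right: at [4:10] match '{3agn}', group 1 = '3agn'; at [11:16] match '{kfk}', group 1 = 'kfk'; at [17:20] match '{j}', group 1 = 'j'; at [21:27] match '{4u7l}', group 1 = '4u7l'; at [28:34] match '{wef4}', group 1 = 'wef4'.
Because there's exactly one group, `findall` drops the full match and keeps group 1 from each hit.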